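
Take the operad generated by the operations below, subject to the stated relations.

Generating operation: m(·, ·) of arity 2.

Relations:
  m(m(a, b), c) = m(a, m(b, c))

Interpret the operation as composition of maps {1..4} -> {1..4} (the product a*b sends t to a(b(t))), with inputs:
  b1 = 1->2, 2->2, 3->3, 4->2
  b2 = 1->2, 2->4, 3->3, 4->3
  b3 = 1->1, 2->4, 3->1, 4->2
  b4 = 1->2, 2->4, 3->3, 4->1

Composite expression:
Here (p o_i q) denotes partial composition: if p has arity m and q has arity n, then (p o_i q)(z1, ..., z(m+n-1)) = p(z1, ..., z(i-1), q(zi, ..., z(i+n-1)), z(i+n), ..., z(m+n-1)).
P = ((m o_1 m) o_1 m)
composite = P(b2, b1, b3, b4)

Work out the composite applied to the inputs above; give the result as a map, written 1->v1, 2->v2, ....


1->4, 2->4, 3->4, 4->4

m(b2, b1) = 1->4, 2->4, 3->3, 4->4
m(m(b2, b1), b3) = 1->4, 2->4, 3->4, 4->4
m(m(m(b2, b1), b3), b4) = 1->4, 2->4, 3->4, 4->4


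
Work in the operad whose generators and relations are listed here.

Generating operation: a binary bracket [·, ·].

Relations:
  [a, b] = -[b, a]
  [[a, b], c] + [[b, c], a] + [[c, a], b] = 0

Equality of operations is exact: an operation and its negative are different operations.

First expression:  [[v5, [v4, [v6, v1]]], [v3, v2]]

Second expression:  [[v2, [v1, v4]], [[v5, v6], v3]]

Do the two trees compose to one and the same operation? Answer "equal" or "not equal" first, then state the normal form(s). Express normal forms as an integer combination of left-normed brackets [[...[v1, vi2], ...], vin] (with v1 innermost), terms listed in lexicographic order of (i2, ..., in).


not equal — first [[[[[v1, v6], v4], v5], v2], v3] - [[[[[v1, v6], v4], v5], v3], v2], second [[[[[v1, v4], v2], v3], v5], v6] - [[[[[v1, v4], v2], v3], v6], v5] - [[[[[v1, v4], v2], v5], v6], v3] + [[[[[v1, v4], v2], v6], v5], v3]

The first expression, normalized: [[[[[v1, v6], v4], v5], v2], v3] - [[[[[v1, v6], v4], v5], v3], v2]
The second expression, normalized: [[[[[v1, v4], v2], v3], v5], v6] - [[[[[v1, v4], v2], v3], v6], v5] - [[[[[v1, v4], v2], v5], v6], v3] + [[[[[v1, v4], v2], v6], v5], v3]
No match — not equal.


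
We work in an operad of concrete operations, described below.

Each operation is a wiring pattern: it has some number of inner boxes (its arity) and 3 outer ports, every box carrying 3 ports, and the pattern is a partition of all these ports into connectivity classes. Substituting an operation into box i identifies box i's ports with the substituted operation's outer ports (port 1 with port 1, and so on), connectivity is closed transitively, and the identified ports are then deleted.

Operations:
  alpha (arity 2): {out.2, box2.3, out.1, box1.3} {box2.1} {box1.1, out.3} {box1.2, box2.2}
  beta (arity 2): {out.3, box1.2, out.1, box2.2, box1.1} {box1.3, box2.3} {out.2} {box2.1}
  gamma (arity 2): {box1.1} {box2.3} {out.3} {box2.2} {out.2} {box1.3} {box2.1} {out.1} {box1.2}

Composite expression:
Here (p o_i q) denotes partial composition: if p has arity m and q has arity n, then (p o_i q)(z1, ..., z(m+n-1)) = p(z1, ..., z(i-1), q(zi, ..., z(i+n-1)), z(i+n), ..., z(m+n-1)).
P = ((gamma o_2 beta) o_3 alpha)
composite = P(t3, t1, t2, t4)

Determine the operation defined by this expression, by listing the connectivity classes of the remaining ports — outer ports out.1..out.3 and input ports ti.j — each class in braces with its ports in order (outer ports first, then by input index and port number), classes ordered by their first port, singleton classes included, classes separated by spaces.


{out.1} {out.2} {out.3} {t1.1, t1.2, t2.3, t4.3} {t1.3, t2.1} {t2.2, t4.2} {t3.1} {t3.2} {t3.3} {t4.1}

After gluing at gamma, chains via deleted ports link the t-ports.
alpha over (t2, t4) gives {out.1, out.2, t2.3, t4.3} {out.3, t2.1} {t2.2, t4.2} {t4.1}, out.j being that stage's outer ports
beta over (t1, t2, t4) gives {out.1, out.3, t1.1, t1.2, t2.3, t4.3} {out.2} {t1.3, t2.1} {t2.2, t4.2} {t4.1}, out.j being that stage's outer ports
gamma over (t3, t1, t2, t4) gives {out.1} {out.2} {out.3} {t1.1, t1.2, t2.3, t4.3} {t1.3, t2.1} {t2.2, t4.2} {t3.1} {t3.2} {t3.3} {t4.1}, out.j being that stage's outer ports


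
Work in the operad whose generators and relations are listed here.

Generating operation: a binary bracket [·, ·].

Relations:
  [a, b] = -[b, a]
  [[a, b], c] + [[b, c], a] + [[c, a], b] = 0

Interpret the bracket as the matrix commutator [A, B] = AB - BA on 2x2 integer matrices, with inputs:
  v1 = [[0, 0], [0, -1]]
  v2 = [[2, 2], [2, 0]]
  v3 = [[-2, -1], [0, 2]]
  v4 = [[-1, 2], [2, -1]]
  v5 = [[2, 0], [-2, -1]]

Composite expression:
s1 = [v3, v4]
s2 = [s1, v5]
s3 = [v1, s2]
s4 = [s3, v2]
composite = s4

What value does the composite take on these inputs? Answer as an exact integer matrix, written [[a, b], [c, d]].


[[80, -48], [-32, -80]]


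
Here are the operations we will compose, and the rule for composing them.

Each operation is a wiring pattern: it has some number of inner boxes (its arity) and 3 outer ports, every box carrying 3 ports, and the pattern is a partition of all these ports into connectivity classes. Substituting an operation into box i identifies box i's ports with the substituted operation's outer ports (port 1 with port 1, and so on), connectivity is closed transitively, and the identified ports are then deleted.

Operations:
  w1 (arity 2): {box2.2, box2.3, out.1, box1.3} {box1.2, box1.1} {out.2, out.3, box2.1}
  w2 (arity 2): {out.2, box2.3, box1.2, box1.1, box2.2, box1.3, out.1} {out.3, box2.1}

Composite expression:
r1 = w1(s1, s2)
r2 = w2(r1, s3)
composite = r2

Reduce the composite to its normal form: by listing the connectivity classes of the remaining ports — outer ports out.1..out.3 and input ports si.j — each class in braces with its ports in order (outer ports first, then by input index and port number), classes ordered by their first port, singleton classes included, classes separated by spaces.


Connectivity passes through glued w2-boundaries; trace each wire chain.
composing w1 on (s1, s2), with out.j its own outer ports: {out.1, s1.3, s2.2, s2.3} {out.2, out.3, s2.1} {s1.1, s1.2}
composing w2 on (s1, s2, s3), with out.j its own outer ports: {out.1, out.2, s1.3, s2.1, s2.2, s2.3, s3.2, s3.3} {out.3, s3.1} {s1.1, s1.2}

{out.1, out.2, s1.3, s2.1, s2.2, s2.3, s3.2, s3.3} {out.3, s3.1} {s1.1, s1.2}


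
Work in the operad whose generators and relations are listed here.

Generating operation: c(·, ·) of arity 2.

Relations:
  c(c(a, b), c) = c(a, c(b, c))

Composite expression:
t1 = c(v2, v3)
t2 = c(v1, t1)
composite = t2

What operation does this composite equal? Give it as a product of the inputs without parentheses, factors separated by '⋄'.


Every regrouping of c is equal, so read the v-inputs in written order.
c(v2, v3) reduces to v2 ⋄ v3
c(v1, c(v2, v3)) reduces to v1 ⋄ v2 ⋄ v3

v1 ⋄ v2 ⋄ v3


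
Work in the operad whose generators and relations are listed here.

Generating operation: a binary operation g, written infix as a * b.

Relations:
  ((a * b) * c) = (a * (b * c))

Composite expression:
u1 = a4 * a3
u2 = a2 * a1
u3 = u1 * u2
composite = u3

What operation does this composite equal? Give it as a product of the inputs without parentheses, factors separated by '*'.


a4 * a3 * a2 * a1


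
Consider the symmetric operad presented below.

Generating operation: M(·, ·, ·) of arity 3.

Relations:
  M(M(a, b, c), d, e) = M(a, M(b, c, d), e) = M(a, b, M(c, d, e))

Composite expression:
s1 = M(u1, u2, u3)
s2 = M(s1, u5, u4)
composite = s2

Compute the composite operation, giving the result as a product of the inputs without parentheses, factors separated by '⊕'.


u1 ⊕ u2 ⊕ u3 ⊕ u5 ⊕ u4

All parenthesizations of M agree; list the u-inputs left to right.
M(u1, u2, u3) reduces to u1 ⊕ u2 ⊕ u3
M(M(u1, u2, u3), u5, u4) reduces to u1 ⊕ u2 ⊕ u3 ⊕ u5 ⊕ u4


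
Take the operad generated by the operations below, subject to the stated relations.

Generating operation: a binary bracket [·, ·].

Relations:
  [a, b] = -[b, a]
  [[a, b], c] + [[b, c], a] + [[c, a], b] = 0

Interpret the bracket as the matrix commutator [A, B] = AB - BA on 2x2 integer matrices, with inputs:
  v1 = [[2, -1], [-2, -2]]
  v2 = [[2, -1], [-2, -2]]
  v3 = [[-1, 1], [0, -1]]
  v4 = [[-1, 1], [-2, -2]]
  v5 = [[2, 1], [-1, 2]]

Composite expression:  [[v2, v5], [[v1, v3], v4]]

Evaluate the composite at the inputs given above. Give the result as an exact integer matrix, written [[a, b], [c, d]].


[v2, v5] = [[3, 4], [4, -3]]
[v1, v3] = [[2, 4], [0, -2]]
[[v1, v3], v4] = [[-8, 0], [8, 8]]
[[v2, v5], [[v1, v3], v4]] = [[32, 64], [-112, -32]]

[[32, 64], [-112, -32]]


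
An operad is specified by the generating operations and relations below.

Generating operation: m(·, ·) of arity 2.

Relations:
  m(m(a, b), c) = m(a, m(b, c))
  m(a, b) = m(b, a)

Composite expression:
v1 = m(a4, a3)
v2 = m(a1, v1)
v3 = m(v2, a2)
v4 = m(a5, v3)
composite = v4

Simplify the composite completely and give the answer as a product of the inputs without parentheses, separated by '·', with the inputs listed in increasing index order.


a1 · a2 · a3 · a4 · a5

Key point: m commutes, so take the a-inputs in any fixed order.
m(a4, a3) unparenthesizes to a4 · a3
m(a1, m(a4, a3)) unparenthesizes to a1 · a4 · a3
m(m(a1, m(a4, a3)), a2) unparenthesizes to a1 · a4 · a3 · a2
m(a5, m(m(a1, m(a4, a3)), a2)) unparenthesizes to a5 · a1 · a4 · a3 · a2
sorting the factors by input index: a1 · a2 · a3 · a4 · a5


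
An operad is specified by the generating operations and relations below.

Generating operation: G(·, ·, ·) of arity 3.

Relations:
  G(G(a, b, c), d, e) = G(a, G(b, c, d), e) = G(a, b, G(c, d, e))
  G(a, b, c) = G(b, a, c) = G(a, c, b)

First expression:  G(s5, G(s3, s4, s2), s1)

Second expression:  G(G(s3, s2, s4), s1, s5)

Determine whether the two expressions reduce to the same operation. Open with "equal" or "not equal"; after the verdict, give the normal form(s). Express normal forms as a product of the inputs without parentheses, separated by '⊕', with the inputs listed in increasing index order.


equal — both sides give s1 ⊕ s2 ⊕ s3 ⊕ s4 ⊕ s5


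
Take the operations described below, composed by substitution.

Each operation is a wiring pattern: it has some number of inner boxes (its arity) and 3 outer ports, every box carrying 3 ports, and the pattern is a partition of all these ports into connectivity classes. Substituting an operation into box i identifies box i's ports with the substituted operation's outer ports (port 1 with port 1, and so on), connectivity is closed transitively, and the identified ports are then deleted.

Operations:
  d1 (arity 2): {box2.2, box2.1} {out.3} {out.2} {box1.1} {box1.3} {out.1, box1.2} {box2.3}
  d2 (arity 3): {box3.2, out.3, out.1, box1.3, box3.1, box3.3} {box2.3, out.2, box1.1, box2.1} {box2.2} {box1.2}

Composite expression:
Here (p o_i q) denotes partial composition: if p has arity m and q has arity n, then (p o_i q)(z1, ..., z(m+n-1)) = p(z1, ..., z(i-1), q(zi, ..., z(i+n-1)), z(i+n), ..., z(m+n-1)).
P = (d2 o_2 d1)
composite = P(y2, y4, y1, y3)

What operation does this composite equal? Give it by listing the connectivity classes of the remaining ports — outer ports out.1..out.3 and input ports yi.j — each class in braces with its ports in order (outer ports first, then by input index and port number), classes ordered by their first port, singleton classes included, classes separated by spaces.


{out.1, out.3, y2.3, y3.1, y3.2, y3.3} {out.2, y2.1, y4.2} {y1.1, y1.2} {y1.3} {y2.2} {y4.1} {y4.3}

Treat the ports identified at d2 as solder joints: merge, then drop.
the subtree at d1 composes to {out.1, y4.2} {out.2} {out.3} {y1.1, y1.2} {y1.3} {y4.1} {y4.3} on (y4, y1); out.j = own outer ports
the subtree at d2 composes to {out.1, out.3, y2.3, y3.1, y3.2, y3.3} {out.2, y2.1, y4.2} {y1.1, y1.2} {y1.3} {y2.2} {y4.1} {y4.3} on (y2, y4, y1, y3); out.j = own outer ports


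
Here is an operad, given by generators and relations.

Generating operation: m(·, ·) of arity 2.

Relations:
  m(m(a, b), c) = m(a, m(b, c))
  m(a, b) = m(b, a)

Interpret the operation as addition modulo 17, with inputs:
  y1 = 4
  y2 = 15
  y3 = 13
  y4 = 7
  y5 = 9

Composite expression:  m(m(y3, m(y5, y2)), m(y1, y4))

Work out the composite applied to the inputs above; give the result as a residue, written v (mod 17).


14 (mod 17)

m(y5, y2) = 7
m(y3, m(y5, y2)) = 3
m(y1, y4) = 11
m(m(y3, m(y5, y2)), m(y1, y4)) = 14


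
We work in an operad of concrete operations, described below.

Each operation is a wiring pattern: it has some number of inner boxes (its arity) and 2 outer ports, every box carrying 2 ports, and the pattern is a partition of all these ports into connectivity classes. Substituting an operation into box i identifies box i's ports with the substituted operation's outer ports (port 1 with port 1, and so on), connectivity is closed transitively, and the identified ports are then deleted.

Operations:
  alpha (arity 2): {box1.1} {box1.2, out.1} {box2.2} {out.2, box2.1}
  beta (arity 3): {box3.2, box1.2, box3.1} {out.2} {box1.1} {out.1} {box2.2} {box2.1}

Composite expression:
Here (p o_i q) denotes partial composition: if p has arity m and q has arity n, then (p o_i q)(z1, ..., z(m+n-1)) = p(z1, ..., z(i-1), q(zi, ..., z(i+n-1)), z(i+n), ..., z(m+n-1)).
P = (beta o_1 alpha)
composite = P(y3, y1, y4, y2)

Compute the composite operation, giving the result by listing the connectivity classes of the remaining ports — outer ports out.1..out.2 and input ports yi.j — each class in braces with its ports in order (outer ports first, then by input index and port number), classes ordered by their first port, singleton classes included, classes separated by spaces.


{out.1} {out.2} {y1.1, y2.1, y2.2} {y1.2} {y3.1} {y3.2} {y4.1} {y4.2}

Connectivity passes through glued beta-boundaries; trace each wire chain.
through alpha, on inputs (y3, y1): {out.1, y3.2} {out.2, y1.1} {y1.2} {y3.1} (out.j = stage outer ports)
through beta, on inputs (y3, y1, y4, y2): {out.1} {out.2} {y1.1, y2.1, y2.2} {y1.2} {y3.1} {y3.2} {y4.1} {y4.2} (out.j = stage outer ports)


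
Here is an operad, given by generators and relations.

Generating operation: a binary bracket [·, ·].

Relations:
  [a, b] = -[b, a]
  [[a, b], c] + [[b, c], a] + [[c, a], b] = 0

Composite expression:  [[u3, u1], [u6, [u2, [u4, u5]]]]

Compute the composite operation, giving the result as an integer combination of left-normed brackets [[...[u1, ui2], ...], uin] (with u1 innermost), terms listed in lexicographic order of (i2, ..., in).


Expand each bracket as ab - ba; the u1-initial words give the coefficients.
Composite bracket: [[u3, u1], [u6, [u2, [u4, u5]]]]
Each bracket splits as ab - ba, giving 32 signed words (2^5 = 32).
Keep just the words that open with u1:
  the word u1u3u2u4u5u6 carries sign +1 and contributes +[[[[[u1, u3], u2], u4], u5], u6]
  the word u1u3u2u5u4u6 carries sign -1 and contributes -[[[[[u1, u3], u2], u5], u4], u6]
  the word u1u3u4u5u2u6 carries sign -1 and contributes -[[[[[u1, u3], u4], u5], u2], u6]
  the word u1u3u5u4u2u6 carries sign +1 and contributes +[[[[[u1, u3], u5], u4], u2], u6]
  the word u1u3u6u2u4u5 carries sign -1 and contributes -[[[[[u1, u3], u6], u2], u4], u5]
  the word u1u3u6u2u5u4 carries sign +1 and contributes +[[[[[u1, u3], u6], u2], u5], u4]
  the word u1u3u6u4u5u2 carries sign +1 and contributes +[[[[[u1, u3], u6], u4], u5], u2]
  the word u1u3u6u5u4u2 carries sign -1 and contributes -[[[[[u1, u3], u6], u5], u4], u2]

[[[[[u1, u3], u2], u4], u5], u6] - [[[[[u1, u3], u2], u5], u4], u6] - [[[[[u1, u3], u4], u5], u2], u6] + [[[[[u1, u3], u5], u4], u2], u6] - [[[[[u1, u3], u6], u2], u4], u5] + [[[[[u1, u3], u6], u2], u5], u4] + [[[[[u1, u3], u6], u4], u5], u2] - [[[[[u1, u3], u6], u5], u4], u2]


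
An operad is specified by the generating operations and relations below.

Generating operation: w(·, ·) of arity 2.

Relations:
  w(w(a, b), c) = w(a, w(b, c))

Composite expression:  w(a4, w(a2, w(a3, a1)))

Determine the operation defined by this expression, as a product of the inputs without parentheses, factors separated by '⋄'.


a4 ⋄ a2 ⋄ a3 ⋄ a1

Under associativity of w, the answer is the a's in reading order.
w(a3, a1) linearizes to a3 ⋄ a1
w(a2, w(a3, a1)) linearizes to a2 ⋄ a3 ⋄ a1
w(a4, w(a2, w(a3, a1))) linearizes to a4 ⋄ a2 ⋄ a3 ⋄ a1


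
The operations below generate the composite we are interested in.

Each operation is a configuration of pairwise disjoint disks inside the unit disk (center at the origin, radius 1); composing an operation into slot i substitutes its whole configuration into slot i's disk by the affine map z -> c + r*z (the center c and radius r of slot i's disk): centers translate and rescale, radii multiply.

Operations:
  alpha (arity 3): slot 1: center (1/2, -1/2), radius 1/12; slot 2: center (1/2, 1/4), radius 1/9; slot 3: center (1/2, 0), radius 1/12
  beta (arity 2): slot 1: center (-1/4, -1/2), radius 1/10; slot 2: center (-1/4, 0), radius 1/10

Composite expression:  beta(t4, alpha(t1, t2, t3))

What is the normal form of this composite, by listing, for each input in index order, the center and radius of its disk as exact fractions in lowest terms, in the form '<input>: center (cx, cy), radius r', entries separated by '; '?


t1: center (-1/5, -1/20), radius 1/120; t2: center (-1/5, 1/40), radius 1/90; t3: center (-1/5, 0), radius 1/120; t4: center (-1/4, -1/2), radius 1/10

Follow each t-input down from beta: c' goes to c + r*c', radius to r*r'.
t4: after 1 affine step, its disk has center (-1/4, -1/2), radius 1/10
t1: after 2 affine steps, its disk has center (-1/5, -1/20), radius 1/120
t2: after 2 affine steps, its disk has center (-1/5, 1/40), radius 1/90
t3: after 2 affine steps, its disk has center (-1/5, 0), radius 1/120


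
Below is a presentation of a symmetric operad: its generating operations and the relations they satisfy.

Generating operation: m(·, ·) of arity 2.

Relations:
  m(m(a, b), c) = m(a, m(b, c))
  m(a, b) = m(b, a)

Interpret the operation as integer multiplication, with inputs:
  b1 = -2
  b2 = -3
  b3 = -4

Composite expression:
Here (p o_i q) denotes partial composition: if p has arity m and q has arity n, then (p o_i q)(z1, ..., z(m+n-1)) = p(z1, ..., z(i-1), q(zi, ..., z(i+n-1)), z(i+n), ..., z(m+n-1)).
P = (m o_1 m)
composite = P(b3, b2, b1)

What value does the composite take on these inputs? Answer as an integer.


m(b3, b2) = 12
m(m(b3, b2), b1) = -24

-24


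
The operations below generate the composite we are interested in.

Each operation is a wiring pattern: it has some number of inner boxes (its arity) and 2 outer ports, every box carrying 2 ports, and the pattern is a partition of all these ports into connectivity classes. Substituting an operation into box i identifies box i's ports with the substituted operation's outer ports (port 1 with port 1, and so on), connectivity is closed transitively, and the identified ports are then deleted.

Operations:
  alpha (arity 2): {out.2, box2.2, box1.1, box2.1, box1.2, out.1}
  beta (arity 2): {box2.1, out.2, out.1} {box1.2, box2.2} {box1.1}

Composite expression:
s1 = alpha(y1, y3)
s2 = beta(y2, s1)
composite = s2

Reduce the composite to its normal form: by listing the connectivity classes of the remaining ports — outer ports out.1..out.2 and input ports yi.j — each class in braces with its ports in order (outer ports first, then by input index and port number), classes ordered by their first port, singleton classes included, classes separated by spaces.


{out.1, out.2, y1.1, y1.2, y2.2, y3.1, y3.2} {y2.1}

Two ports join when wires chain via beta-identified ports.
stage alpha: inputs (y1, y3), connectivity {out.1, out.2, y1.1, y1.2, y3.1, y3.2}, out.j its boundary
stage beta: inputs (y2, y1, y3), connectivity {out.1, out.2, y1.1, y1.2, y2.2, y3.1, y3.2} {y2.1}, out.j its boundary


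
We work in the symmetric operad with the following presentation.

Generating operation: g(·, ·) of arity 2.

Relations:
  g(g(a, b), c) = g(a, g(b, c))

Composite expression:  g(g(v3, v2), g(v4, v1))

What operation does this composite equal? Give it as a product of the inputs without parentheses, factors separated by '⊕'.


v3 ⊕ v2 ⊕ v4 ⊕ v1

The g-tree's shape is irrelevant; the v-reading-order decides.
g(v3, v2) unparenthesizes to v3 ⊕ v2
g(v4, v1) unparenthesizes to v4 ⊕ v1
g(g(v3, v2), g(v4, v1)) unparenthesizes to v3 ⊕ v2 ⊕ v4 ⊕ v1


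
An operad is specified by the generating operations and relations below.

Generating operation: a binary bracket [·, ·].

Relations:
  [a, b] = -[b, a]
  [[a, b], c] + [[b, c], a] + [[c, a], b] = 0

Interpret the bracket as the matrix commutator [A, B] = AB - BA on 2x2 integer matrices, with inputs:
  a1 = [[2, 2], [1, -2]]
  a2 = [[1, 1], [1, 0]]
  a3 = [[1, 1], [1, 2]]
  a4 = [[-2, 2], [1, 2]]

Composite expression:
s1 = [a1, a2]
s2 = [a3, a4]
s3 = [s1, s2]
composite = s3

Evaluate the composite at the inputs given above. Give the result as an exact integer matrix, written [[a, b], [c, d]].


[[0, 8], [12, 0]]

[a1, a2] = [[1, 2], [-3, -1]]
[a3, a4] = [[-1, 2], [-3, 1]]
[[a1, a2], [a3, a4]] = [[0, 8], [12, 0]]


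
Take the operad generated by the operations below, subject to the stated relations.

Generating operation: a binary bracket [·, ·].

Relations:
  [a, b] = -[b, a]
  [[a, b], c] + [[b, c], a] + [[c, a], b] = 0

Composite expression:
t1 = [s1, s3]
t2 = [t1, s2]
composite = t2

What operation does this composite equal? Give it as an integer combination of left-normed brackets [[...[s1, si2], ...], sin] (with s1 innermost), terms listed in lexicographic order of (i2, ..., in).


[[s1, s3], s2]


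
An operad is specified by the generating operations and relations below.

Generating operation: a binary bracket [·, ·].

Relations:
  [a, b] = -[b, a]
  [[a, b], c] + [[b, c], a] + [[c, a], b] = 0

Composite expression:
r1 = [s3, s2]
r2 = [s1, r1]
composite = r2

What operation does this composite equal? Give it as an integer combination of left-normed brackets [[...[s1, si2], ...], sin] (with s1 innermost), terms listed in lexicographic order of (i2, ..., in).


Antisymmetry and Jacobi reduce to s1-anchored left-normed brackets.
Composite bracket: [s1, [s3, s2]]
Under [a, b] = ab - ba we get 4 signed associative words (2^2 = 4).
The s1-initial words carry the normal form:
  sign of s1s2s3 is -1, so it contributes -[[s1, s2], s3]
  sign of s1s3s2 is +1, so it contributes +[[s1, s3], s2]

-[[s1, s2], s3] + [[s1, s3], s2]


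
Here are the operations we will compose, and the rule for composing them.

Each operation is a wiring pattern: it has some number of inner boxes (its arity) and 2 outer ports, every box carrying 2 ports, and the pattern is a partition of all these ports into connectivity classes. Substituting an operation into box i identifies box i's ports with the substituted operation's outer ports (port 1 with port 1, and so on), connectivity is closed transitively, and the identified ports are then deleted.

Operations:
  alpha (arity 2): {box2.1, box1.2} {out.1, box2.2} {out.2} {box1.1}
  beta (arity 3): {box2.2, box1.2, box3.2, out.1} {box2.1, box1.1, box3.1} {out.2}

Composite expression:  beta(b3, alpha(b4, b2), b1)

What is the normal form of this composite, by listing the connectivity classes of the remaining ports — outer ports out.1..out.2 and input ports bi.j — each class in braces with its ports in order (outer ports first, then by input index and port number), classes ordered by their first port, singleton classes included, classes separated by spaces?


{out.1, b1.2, b3.2} {out.2} {b1.1, b2.2, b3.1} {b2.1, b4.2} {b4.1}


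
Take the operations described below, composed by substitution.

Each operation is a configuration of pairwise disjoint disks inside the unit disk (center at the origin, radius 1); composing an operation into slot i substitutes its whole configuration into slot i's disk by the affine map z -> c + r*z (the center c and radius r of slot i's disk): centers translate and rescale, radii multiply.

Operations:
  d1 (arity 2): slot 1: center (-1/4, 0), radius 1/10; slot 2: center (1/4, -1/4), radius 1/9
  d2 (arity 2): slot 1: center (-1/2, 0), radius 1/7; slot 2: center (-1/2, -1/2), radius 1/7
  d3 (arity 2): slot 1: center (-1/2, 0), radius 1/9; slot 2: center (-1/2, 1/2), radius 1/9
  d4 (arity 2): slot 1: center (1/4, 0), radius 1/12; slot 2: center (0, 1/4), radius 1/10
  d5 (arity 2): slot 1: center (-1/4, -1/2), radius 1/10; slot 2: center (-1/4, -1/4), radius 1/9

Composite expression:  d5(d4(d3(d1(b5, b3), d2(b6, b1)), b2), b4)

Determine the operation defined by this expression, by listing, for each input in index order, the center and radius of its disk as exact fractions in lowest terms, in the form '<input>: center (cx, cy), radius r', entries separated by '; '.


b1: center (-31/135, -67/135), radius 1/7560; b2: center (-1/4, -19/40), radius 1/100; b3: center (-989/4320, -2161/4320), radius 1/9720; b4: center (-1/4, -1/4), radius 1/9; b5: center (-991/4320, -1/2), radius 1/10800; b6: center (-31/135, -119/240), radius 1/7560

Each b-disk chains the slot maps above it in d5; radii multiply.
b5 passes through 4 substitutions, ending at center (-991/4320, -1/2), radius 1/10800
b3 passes through 4 substitutions, ending at center (-989/4320, -2161/4320), radius 1/9720
b6 passes through 4 substitutions, ending at center (-31/135, -119/240), radius 1/7560
b1 passes through 4 substitutions, ending at center (-31/135, -67/135), radius 1/7560
b2 passes through 2 substitutions, ending at center (-1/4, -19/40), radius 1/100
b4 passes through 1 substitution, ending at center (-1/4, -1/4), radius 1/9


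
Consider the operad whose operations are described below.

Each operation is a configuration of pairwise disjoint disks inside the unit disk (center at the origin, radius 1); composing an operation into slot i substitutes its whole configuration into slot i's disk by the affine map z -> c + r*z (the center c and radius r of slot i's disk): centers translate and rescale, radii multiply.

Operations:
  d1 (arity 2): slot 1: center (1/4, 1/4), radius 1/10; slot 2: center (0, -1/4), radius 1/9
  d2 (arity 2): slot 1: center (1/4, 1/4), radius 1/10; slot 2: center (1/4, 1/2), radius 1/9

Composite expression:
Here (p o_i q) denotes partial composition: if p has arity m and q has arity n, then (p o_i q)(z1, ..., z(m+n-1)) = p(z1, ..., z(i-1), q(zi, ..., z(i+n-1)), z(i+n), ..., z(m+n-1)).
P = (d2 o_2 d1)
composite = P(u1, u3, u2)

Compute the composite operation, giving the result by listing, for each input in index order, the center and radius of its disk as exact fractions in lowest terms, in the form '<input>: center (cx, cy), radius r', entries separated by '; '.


u1: center (1/4, 1/4), radius 1/10; u2: center (1/4, 17/36), radius 1/81; u3: center (5/18, 19/36), radius 1/90

Below d2, radii multiply path by path; the u-disk centers shift.
u1: after 1 affine step, its disk has center (1/4, 1/4), radius 1/10
u3: after 2 affine steps, its disk has center (5/18, 19/36), radius 1/90
u2: after 2 affine steps, its disk has center (1/4, 17/36), radius 1/81


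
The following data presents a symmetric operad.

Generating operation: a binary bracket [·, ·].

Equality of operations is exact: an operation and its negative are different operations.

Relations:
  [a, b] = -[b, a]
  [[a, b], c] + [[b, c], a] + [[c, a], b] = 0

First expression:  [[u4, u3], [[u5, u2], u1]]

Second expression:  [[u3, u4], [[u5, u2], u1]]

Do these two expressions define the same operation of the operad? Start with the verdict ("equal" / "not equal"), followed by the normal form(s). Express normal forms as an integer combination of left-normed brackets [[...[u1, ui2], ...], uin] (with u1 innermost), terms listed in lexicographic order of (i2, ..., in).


In normal form, the first expression is [[[[u1, u2], u5], u3], u4] - [[[[u1, u2], u5], u4], u3] - [[[[u1, u5], u2], u3], u4] + [[[[u1, u5], u2], u4], u3]
In normal form, the second expression is -[[[[u1, u2], u5], u3], u4] + [[[[u1, u2], u5], u4], u3] + [[[[u1, u5], u2], u3], u4] - [[[[u1, u5], u2], u4], u3]
The normal forms differ: not equal.

not equal: they reduce to [[[[u1, u2], u5], u3], u4] - [[[[u1, u2], u5], u4], u3] - [[[[u1, u5], u2], u3], u4] + [[[[u1, u5], u2], u4], u3] and -[[[[u1, u2], u5], u3], u4] + [[[[u1, u2], u5], u4], u3] + [[[[u1, u5], u2], u3], u4] - [[[[u1, u5], u2], u4], u3]


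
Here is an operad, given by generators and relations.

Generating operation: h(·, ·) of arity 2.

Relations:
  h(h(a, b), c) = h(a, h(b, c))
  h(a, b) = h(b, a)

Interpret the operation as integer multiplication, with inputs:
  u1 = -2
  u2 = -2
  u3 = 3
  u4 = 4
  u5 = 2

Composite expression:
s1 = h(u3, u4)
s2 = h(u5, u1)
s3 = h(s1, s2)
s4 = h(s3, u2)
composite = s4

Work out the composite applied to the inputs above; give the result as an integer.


h(u3, u4) = 12
h(u5, u1) = -4
h(h(u3, u4), h(u5, u1)) = -48
h(h(h(u3, u4), h(u5, u1)), u2) = 96

96


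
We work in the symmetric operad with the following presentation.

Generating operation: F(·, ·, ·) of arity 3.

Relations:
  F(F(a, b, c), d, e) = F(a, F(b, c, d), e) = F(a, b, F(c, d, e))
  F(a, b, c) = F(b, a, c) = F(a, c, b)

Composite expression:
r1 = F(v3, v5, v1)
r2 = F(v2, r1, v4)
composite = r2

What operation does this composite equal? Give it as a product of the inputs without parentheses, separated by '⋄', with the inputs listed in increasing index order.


v1 ⋄ v2 ⋄ v3 ⋄ v4 ⋄ v5

Reordering under F is free, so list the v-inputs canonically.
F(v3, v5, v1) collapses to v3 ⋄ v5 ⋄ v1
F(v2, F(v3, v5, v1), v4) collapses to v2 ⋄ v3 ⋄ v5 ⋄ v1 ⋄ v4
the factors in increasing index order: v1 ⋄ v2 ⋄ v3 ⋄ v4 ⋄ v5


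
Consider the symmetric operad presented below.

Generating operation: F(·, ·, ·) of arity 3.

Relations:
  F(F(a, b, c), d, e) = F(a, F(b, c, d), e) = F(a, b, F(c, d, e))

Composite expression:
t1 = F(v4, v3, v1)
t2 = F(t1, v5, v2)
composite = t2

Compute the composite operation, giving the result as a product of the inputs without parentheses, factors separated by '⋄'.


v4 ⋄ v3 ⋄ v1 ⋄ v5 ⋄ v2

The F-tree's shape is irrelevant; the v-reading-order decides.
F(v4, v3, v1) reduces to v4 ⋄ v3 ⋄ v1
F(F(v4, v3, v1), v5, v2) reduces to v4 ⋄ v3 ⋄ v1 ⋄ v5 ⋄ v2


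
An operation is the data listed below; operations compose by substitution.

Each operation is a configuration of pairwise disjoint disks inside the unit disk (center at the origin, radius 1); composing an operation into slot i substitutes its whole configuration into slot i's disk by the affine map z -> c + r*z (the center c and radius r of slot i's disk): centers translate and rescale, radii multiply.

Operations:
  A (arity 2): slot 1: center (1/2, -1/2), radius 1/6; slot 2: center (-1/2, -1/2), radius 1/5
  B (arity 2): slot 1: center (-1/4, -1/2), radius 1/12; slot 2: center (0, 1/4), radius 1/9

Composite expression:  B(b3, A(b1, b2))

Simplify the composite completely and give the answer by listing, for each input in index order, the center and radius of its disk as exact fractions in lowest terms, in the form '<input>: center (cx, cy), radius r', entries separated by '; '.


b1: center (1/18, 7/36), radius 1/54; b2: center (-1/18, 7/36), radius 1/45; b3: center (-1/4, -1/2), radius 1/12

Follow each b-input down from B: c' goes to c + r*c', radius to r*r'.
for b3, the 1-step affine chain lands on center (-1/4, -1/2), radius 1/12
for b1, the 2-step affine chain lands on center (1/18, 7/36), radius 1/54
for b2, the 2-step affine chain lands on center (-1/18, 7/36), radius 1/45


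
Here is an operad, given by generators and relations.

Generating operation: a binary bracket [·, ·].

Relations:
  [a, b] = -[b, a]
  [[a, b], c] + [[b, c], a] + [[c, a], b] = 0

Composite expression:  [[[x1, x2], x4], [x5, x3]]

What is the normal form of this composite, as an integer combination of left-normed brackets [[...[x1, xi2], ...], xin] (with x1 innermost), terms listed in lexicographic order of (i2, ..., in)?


-[[[[x1, x2], x4], x3], x5] + [[[[x1, x2], x4], x5], x3]

Skip Jacobi rewriting: expand, keep x1-initial words, read off terms.
Composite bracket: [[[x1, x2], x4], [x5, x3]]
Applying ab - ba throughout gives 16 signed words (2^4 = 16).
The x1-initial words carry the normal form:
  x1x2x4x3x5 (sign -1) contributes -[[[[x1, x2], x4], x3], x5]
  x1x2x4x5x3 (sign +1) contributes +[[[[x1, x2], x4], x5], x3]


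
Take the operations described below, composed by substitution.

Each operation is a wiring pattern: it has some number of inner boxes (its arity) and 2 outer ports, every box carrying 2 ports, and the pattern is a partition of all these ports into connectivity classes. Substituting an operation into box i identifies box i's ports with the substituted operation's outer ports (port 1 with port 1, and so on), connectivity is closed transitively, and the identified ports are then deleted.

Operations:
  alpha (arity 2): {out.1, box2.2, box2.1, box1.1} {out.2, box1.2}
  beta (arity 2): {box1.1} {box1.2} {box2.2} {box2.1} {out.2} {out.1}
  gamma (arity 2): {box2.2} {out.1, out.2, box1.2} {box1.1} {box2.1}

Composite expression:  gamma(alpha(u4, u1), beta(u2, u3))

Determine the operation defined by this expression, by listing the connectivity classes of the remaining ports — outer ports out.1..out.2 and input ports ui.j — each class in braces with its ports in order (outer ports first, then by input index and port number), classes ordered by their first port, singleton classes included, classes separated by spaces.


{out.1, out.2, u4.2} {u1.1, u1.2, u4.1} {u2.1} {u2.2} {u3.1} {u3.2}

Substituting into gamma glues patterns; closure does the rest.
composing alpha on (u4, u1), with out.j its own outer ports: {out.1, u1.1, u1.2, u4.1} {out.2, u4.2}
composing beta on (u2, u3), with out.j its own outer ports: {out.1} {out.2} {u2.1} {u2.2} {u3.1} {u3.2}
composing gamma on (u4, u1, u2, u3), with out.j its own outer ports: {out.1, out.2, u4.2} {u1.1, u1.2, u4.1} {u2.1} {u2.2} {u3.1} {u3.2}


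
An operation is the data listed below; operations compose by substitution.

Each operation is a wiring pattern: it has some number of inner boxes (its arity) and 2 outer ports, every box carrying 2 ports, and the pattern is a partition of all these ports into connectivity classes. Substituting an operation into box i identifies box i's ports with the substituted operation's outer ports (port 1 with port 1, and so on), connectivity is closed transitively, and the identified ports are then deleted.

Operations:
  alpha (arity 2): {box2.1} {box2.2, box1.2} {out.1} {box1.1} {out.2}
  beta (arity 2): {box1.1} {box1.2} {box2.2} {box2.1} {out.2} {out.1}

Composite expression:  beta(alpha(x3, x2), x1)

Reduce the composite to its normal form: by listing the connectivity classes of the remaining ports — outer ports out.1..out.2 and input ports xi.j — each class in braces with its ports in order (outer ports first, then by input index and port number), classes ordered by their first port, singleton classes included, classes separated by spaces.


{out.1} {out.2} {x1.1} {x1.2} {x2.1} {x2.2, x3.2} {x3.1}

Substituting into beta glues patterns; closure does the rest.
alpha over (x3, x2) gives {out.1} {out.2} {x2.1} {x2.2, x3.2} {x3.1}, out.j being that stage's outer ports
beta over (x3, x2, x1) gives {out.1} {out.2} {x1.1} {x1.2} {x2.1} {x2.2, x3.2} {x3.1}, out.j being that stage's outer ports


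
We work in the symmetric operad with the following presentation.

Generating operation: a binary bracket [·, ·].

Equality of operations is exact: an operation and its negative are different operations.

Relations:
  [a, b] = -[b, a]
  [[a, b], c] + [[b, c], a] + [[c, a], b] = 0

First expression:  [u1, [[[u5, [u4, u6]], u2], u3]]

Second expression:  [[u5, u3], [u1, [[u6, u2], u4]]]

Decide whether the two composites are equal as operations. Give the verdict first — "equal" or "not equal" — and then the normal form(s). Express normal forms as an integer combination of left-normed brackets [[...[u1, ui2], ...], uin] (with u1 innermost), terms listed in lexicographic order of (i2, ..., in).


not equal: they reduce to [[[[[u1, u2], u4], u6], u5], u3] - [[[[[u1, u2], u5], u4], u6], u3] + [[[[[u1, u2], u5], u6], u4], u3] - [[[[[u1, u2], u6], u4], u5], u3] - [[[[[u1, u3], u2], u4], u6], u5] + [[[[[u1, u3], u2], u5], u4], u6] - [[[[[u1, u3], u2], u5], u6], u4] + [[[[[u1, u3], u2], u6], u4], u5] + [[[[[u1, u3], u4], u6], u5], u2] - [[[[[u1, u3], u5], u4], u6], u2] + [[[[[u1, u3], u5], u6], u4], u2] - [[[[[u1, u3], u6], u4], u5], u2] - [[[[[u1, u4], u6], u5], u2], u3] + [[[[[u1, u5], u4], u6], u2], u3] - [[[[[u1, u5], u6], u4], u2], u3] + [[[[[u1, u6], u4], u5], u2], u3] and -[[[[[u1, u2], u6], u4], u3], u5] + [[[[[u1, u2], u6], u4], u5], u3] + [[[[[u1, u4], u2], u6], u3], u5] - [[[[[u1, u4], u2], u6], u5], u3] - [[[[[u1, u4], u6], u2], u3], u5] + [[[[[u1, u4], u6], u2], u5], u3] + [[[[[u1, u6], u2], u4], u3], u5] - [[[[[u1, u6], u2], u4], u5], u3]


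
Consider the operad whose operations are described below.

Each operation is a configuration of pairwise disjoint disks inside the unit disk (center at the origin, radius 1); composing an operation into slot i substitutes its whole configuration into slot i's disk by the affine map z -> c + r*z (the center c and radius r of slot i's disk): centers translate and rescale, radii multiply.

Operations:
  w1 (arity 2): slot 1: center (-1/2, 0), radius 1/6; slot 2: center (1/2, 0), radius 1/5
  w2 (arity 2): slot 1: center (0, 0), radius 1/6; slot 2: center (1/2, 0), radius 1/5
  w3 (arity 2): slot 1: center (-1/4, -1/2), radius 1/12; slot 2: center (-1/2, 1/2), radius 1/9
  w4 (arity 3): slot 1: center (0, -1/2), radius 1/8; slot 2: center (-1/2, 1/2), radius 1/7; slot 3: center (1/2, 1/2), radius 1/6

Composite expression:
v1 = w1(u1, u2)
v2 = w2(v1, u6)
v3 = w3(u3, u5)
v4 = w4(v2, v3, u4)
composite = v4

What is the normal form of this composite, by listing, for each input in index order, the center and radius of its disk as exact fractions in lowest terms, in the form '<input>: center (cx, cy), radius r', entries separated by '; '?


u1: center (-1/96, -1/2), radius 1/288; u2: center (1/96, -1/2), radius 1/240; u3: center (-15/28, 3/7), radius 1/84; u4: center (1/2, 1/2), radius 1/6; u5: center (-4/7, 4/7), radius 1/63; u6: center (1/16, -1/2), radius 1/40


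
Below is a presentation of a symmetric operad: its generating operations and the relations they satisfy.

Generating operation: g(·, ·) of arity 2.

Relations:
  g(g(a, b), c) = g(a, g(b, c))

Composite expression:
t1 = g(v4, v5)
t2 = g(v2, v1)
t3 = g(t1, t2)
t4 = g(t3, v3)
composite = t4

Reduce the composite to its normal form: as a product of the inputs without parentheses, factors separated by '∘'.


v4 ∘ v5 ∘ v2 ∘ v1 ∘ v3

All parenthesizations of g agree; list the v-inputs left to right.
g(v4, v5) collapses to v4 ∘ v5
g(v2, v1) collapses to v2 ∘ v1
g(g(v4, v5), g(v2, v1)) collapses to v4 ∘ v5 ∘ v2 ∘ v1
g(g(g(v4, v5), g(v2, v1)), v3) collapses to v4 ∘ v5 ∘ v2 ∘ v1 ∘ v3


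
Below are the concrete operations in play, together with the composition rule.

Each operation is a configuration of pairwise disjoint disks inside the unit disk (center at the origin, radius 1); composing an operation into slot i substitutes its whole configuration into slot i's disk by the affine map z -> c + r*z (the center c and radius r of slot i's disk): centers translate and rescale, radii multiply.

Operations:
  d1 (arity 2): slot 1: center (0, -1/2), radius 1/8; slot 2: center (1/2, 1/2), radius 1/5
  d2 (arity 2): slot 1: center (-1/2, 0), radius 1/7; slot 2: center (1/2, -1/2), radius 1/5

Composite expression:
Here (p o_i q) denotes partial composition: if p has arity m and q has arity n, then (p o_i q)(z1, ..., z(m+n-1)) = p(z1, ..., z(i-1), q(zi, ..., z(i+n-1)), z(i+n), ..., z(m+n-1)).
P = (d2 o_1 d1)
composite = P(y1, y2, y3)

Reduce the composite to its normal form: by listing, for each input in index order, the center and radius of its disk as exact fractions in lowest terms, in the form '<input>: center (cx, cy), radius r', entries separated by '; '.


y1: center (-1/2, -1/14), radius 1/56; y2: center (-3/7, 1/14), radius 1/35; y3: center (1/2, -1/2), radius 1/5

Affine substitution under d2: radii multiply and y-centers shift.
tracing y1 down its 2-map path: center (-1/2, -1/14), radius 1/56
tracing y2 down its 2-map path: center (-3/7, 1/14), radius 1/35
tracing y3 down its 1-map path: center (1/2, -1/2), radius 1/5
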